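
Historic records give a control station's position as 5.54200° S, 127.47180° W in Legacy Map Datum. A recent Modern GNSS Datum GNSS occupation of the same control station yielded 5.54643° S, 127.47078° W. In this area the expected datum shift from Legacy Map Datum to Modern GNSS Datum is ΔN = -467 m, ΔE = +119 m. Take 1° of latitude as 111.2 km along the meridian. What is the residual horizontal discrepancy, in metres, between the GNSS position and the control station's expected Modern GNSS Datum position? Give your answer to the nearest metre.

Observed coordinate differences: Δφ = -0.00443°, Δλ = +0.00102°.
Converting to metres (1° lat = 111200 m, cos φ = 0.995326): observed ΔN = -492.6 m, observed ΔE = 112.9 m.
Subtracting the expected shift leaves a residual of -492.6 − (-467) = -25.6 m north and 112.9 − (119) = -6.1 m east.
Residual distance = √((-25.6)² + (-6.1)²) = 26.3 m.

26 m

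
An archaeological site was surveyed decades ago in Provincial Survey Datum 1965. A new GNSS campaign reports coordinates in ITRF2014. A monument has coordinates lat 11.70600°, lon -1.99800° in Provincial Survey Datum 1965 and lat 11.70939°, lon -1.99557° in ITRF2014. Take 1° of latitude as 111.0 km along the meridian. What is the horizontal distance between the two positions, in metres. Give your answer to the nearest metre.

460 m

Δφ = 11.70939° − 11.70600° = +0.00339°; Δλ = -1.99557° − -1.99800° = +0.00243°.
ΔN = Δφ × 111000 = 376.3 m; ΔE = Δλ × 111000 × cos(11.70600°) = +0.00243 × 111000 × 0.979202 = 264.1 m.
Distance = √(ΔE² + ΔN²) = √(264.1² + 376.3²) = 459.7 m.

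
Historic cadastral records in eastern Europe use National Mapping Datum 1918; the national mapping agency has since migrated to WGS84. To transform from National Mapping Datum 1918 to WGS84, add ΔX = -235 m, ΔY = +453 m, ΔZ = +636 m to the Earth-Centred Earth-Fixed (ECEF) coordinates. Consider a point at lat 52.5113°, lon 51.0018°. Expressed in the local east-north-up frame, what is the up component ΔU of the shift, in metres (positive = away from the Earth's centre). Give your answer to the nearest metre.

The local up (radial) axis is (cos φ cos λ, cos φ sin λ, sin φ), giving ΔU = -90.003 + 214.263 + 504.649 = 628.91 m.

ΔU = 629 m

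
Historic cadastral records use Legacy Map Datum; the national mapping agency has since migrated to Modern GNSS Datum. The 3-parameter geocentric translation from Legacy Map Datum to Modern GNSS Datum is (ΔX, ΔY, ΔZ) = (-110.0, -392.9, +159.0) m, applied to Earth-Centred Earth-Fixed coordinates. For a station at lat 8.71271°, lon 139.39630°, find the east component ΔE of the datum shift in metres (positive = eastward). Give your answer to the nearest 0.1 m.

The local east axis at (φ, λ) is (−sin λ, cos λ, 0), so ΔE = −sin(139.39630°)·(-110.0) + cos(139.39630°)·(-392.9) = 369.89 m.

ΔE = 369.9 m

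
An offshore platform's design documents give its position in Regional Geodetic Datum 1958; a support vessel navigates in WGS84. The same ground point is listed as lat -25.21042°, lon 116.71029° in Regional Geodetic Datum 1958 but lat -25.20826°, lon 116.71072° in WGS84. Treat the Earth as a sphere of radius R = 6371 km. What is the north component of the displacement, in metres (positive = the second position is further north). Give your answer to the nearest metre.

Δφ = -25.20826° − -25.21042° = +0.00216°; Δλ = 116.71072° − 116.71029° = +0.00043°.
1° along a meridian = πR/180 = 111195 m.
ΔN = Δφ × 111195 = 240.2 m; ΔE = Δλ × 111195 × cos(-25.21042°) = +0.00043 × 111195 × 0.904750 = 43.3 m.

ΔN = 240 m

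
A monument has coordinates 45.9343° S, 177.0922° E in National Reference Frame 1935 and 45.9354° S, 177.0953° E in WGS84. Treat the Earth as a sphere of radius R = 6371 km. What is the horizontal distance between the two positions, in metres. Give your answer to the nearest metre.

269 m

Δφ = -45.9354° − -45.9343° = -0.0011°; Δλ = 177.0953° − 177.0922° = +0.0031°.
1° along a meridian = πR/180 = 111195 m.
ΔN = Δφ × 111195 = -122.3 m; ΔE = Δλ × 111195 × cos(-45.9343°) = +0.0031 × 111195 × 0.695483 = 239.7 m.
Distance = √(ΔE² + ΔN²) = √(239.7² + (-122.3)²) = 269.1 m.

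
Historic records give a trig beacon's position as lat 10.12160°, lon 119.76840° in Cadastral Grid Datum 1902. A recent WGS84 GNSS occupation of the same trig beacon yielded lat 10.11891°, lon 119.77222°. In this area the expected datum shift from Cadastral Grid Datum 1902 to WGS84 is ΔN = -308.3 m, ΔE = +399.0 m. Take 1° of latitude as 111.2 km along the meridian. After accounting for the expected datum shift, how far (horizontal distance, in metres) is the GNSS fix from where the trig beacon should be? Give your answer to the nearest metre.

21 m

Observed coordinate differences: Δφ = -0.00269°, Δλ = +0.00382°.
Converting to metres (1° lat = 111200 m, cos φ = 0.984437): observed ΔN = -299.1 m, observed ΔE = 418.2 m.
Subtracting the expected shift leaves a residual of -299.1 − (-308.3) = 9.2 m north and 418.2 − (399.0) = 19.2 m east.
Residual distance = √(9.2² + 19.2²) = 21.3 m.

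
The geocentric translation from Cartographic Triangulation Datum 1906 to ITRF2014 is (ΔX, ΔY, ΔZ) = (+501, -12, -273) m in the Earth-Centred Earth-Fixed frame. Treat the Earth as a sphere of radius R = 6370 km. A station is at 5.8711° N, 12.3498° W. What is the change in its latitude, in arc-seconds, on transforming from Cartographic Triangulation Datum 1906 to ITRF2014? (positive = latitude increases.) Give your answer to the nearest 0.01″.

Δφ = -10.42″

sin φ = 0.102291, cos φ = 0.994755, sin λ = -0.213880, cos λ = 0.976860.
North component: ΔN = −sin φ cos λ·ΔX − sin φ sin λ·ΔY + cos φ·ΔZ = −(0.102291)(0.976860)(501) − (0.102291)(-0.213880)(-12) + (0.994755)(-273) = -321.89 m.
1° of latitude spans πR/180 = 111177 m, so Δφ = -321.89 / 111177 × 3600 = -10.423″.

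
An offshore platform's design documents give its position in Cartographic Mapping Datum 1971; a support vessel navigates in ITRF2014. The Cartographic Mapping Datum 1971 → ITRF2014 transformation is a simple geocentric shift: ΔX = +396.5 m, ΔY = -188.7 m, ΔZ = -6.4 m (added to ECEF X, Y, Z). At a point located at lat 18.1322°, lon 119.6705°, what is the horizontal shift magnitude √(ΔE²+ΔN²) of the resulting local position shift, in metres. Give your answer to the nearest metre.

273 m

The local east axis at (φ, λ) is (−sin λ, cos λ, 0), so ΔE = −sin(119.6705°)·396.5 + cos(119.6705°)·(-188.7) = -251.10 m.
The local north axis is (−sin φ cos λ, −sin φ sin λ, cos φ), giving ΔN = 61.082 + 51.026 − 6.082 = 106.03 m.
Horizontal magnitude = √(ΔE² + ΔN²) = √((-251.10)² + 106.03²) = 272.57 m.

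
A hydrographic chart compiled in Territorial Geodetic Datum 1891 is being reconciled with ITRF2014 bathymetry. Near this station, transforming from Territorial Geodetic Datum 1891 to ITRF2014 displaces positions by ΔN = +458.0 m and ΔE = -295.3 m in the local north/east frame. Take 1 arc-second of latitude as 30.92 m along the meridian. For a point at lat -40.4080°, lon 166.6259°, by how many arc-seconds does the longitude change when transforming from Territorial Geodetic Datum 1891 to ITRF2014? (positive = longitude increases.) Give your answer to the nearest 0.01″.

At latitude -40.4080°, cos φ = 0.761448.
1″ of longitude at this latitude = 30.92 × cos φ = 23.5440 m, so Δλ = -295.3 / 23.5440 = -12.542″.

Δλ = -12.54″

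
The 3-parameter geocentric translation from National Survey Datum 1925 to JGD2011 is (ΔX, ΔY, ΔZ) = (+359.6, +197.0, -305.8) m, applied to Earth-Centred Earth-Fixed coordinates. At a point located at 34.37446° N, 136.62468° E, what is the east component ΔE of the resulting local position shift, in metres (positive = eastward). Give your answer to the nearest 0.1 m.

ΔE = -390.2 m

At φ = 34.37446°, λ = 136.62468°: sin φ = 0.564599, cos φ = 0.825365, sin λ = 0.686774, cos λ = -0.726871.
ΔE = −sin λ·ΔX + cos λ·ΔY = −(0.686774)·(359.6) + (-0.726871)·(197.0) = -390.16 m.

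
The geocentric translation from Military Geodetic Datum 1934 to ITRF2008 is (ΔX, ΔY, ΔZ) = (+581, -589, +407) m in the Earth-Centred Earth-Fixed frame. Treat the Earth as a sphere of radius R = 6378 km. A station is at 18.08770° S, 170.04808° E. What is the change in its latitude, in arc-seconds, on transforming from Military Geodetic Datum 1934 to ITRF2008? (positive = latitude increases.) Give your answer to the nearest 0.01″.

Δφ = 5.74″

sin φ = -0.310472, cos φ = 0.950582, sin λ = 0.172822, cos λ = -0.984953.
North component: ΔN = −sin φ cos λ·ΔX − sin φ sin λ·ΔY + cos φ·ΔZ = −(-0.310472)(-0.984953)(581) − (-0.310472)(0.172822)(-589) + (0.950582)(407) = 177.61 m.
1° of latitude spans πR/180 = 111317 m, so Δφ = 177.61 / 111317 × 3600 = 5.744″.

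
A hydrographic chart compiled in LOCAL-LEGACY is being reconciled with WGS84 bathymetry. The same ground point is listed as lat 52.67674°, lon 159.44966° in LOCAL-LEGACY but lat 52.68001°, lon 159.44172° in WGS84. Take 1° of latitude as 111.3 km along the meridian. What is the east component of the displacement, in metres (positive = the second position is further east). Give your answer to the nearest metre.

ΔE = -536 m

Δφ = 52.68001° − 52.67674° = +0.00327°; Δλ = 159.44172° − 159.44966° = -0.00794°.
ΔN = Δφ × 111300 = 364.0 m; ΔE = Δλ × 111300 × cos(52.67674°) = -0.00794 × 111300 × 0.606311 = -535.8 m.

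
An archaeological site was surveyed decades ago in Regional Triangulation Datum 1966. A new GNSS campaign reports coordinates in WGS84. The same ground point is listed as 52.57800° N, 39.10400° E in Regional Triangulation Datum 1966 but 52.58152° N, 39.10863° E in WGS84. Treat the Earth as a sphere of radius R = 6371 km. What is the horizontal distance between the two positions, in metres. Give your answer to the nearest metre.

Δφ = 52.58152° − 52.57800° = +0.00352°; Δλ = 39.10863° − 39.10400° = +0.00463°.
1° along a meridian = πR/180 = 111195 m.
ΔN = Δφ × 111195 = 391.4 m; ΔE = Δλ × 111195 × cos(52.57800°) = +0.00463 × 111195 × 0.607681 = 312.9 m.
Distance = √(ΔE² + ΔN²) = √(312.9² + 391.4²) = 501.1 m.

501 m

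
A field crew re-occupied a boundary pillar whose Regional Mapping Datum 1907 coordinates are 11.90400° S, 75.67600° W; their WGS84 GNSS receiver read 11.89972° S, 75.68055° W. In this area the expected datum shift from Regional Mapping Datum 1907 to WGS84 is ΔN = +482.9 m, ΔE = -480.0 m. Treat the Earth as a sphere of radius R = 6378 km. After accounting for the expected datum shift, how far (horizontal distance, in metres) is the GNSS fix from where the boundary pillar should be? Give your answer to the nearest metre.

Observed coordinate differences: Δφ = +0.00428°, Δλ = -0.00455°.
Converting to metres (1° lat = 111317 m, cos φ = 0.978495): observed ΔN = 476.4 m, observed ΔE = -495.6 m.
Subtracting the expected shift leaves a residual of 476.4 − (482.9) = -6.5 m north and -495.6 − (-480.0) = -15.6 m east.
Residual distance = √((-6.5)² + (-15.6)²) = 16.9 m.

17 m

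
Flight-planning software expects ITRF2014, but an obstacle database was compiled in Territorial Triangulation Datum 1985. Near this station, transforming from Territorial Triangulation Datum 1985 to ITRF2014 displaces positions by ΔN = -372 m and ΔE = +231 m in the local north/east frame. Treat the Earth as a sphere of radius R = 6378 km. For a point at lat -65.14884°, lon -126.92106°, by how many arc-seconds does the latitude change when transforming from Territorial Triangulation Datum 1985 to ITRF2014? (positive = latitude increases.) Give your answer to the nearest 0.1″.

On a sphere of radius R, 1 rad of latitude = R, so Δφ = ΔN / R = -372.0 / 6378000 = -5.8325e-05 rad = -12.030″.

Δφ = -12.0″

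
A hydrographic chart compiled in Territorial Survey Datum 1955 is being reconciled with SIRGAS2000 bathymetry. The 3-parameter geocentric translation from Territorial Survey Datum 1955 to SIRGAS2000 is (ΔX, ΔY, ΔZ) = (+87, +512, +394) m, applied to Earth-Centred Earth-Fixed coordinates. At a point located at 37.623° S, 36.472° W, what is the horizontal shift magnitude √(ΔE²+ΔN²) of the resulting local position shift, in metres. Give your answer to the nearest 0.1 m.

493.3 m

The local east axis at (φ, λ) is (−sin λ, cos λ, 0), so ΔE = −sin(-36.472°)·87 + cos(-36.472°)·512 = 463.44 m.
The local north axis is (−sin φ cos λ, −sin φ sin λ, cos φ), giving ΔN = 42.709 − 185.793 + 312.066 = 168.98 m.
Horizontal magnitude = √(ΔE² + ΔN²) = √(463.44² + 168.98²) = 493.29 m.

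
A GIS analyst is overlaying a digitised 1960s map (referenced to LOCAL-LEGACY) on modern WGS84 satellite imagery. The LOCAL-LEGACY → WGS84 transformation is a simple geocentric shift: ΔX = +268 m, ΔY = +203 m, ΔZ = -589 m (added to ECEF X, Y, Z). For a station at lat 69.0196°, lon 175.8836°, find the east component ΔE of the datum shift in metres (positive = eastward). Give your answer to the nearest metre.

The local east axis at (φ, λ) is (−sin λ, cos λ, 0), so ΔE = −sin(175.8836°)·268 + cos(175.8836°)·203 = -221.71 m.

ΔE = -222 m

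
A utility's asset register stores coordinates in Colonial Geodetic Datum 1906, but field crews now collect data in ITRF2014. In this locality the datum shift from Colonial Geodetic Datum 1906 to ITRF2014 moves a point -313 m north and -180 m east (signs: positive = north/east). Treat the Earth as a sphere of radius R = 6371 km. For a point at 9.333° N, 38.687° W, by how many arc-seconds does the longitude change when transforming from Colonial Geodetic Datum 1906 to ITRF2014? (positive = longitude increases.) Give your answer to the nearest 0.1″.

At latitude 9.333°, cos φ = 0.986762.
One radian of longitude at latitude φ spans R cos φ, so Δλ = ΔE / (R cos φ) = -180.0 / (6371000 × 0.986762) = -2.8632e-05 rad = -5.906″.

Δλ = -5.9″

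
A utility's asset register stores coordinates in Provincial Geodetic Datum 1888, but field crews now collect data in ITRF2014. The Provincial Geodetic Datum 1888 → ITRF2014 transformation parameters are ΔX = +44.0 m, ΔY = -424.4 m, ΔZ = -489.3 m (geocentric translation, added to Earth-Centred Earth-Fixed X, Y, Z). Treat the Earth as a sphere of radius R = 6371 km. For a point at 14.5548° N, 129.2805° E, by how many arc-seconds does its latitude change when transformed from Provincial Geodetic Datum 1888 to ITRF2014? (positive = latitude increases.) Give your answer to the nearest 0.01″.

sin φ = 0.251306, cos φ = 0.967908, sin λ = 0.774056, cos λ = -0.633117.
North component: ΔN = −sin φ cos λ·ΔX − sin φ sin λ·ΔY + cos φ·ΔZ = −(0.251306)(-0.633117)(44.0) − (0.251306)(0.774056)(-424.4) + (0.967908)(-489.3) = -384.04 m.
1° of latitude spans πR/180 = 111195 m, so Δφ = -384.04 / 111195 × 3600 = -12.434″.

Δφ = -12.43″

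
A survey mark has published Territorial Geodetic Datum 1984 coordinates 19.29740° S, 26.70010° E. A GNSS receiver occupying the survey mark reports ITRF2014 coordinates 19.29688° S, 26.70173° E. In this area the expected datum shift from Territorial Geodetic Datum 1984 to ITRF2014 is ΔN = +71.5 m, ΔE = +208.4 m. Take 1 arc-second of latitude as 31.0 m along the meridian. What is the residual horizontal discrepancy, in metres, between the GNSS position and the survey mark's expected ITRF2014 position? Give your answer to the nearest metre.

Observed coordinate differences: Δφ = +0.00052°, Δλ = +0.00163°.
Converting to metres (1° lat = 111600 m, cos φ = 0.943816): observed ΔN = 58.0 m, observed ΔE = 171.7 m.
Subtracting the expected shift leaves a residual of 58.0 − (71.5) = -13.5 m north and 171.7 − (208.4) = -36.7 m east.
Residual distance = √((-13.5)² + (-36.7)²) = 39.1 m.

39 m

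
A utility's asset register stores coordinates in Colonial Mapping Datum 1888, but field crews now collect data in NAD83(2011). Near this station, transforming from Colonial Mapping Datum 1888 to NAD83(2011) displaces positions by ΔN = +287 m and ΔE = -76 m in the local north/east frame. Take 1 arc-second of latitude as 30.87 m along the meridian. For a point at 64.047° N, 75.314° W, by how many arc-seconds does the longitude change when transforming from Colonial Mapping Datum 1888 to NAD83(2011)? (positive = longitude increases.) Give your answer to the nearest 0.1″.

Δλ = -5.6″

At latitude 64.047°, cos φ = 0.437634.
1″ of longitude at this latitude = 30.87 × cos φ = 13.5098 m, so Δλ = -76.0 / 13.5098 = -5.626″.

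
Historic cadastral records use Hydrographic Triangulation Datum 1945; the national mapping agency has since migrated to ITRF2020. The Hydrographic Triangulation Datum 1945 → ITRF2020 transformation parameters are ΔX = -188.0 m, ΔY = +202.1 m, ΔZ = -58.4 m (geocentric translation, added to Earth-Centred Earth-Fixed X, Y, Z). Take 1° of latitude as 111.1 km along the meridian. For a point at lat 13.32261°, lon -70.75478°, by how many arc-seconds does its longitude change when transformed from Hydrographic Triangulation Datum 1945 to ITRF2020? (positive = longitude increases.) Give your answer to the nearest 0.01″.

sin φ = 0.230434, cos φ = 0.973088, sin λ = -0.944117, cos λ = 0.329612.
East component: ΔE = −sin λ·ΔX + cos λ·ΔY = −(-0.944117)(-188.0) + (0.329612)(202.1) = -110.88 m.
1° of latitude spans 111100 m; at latitude φ, 1° of longitude spans that × cos φ = 108110.1 m, so Δλ = -110.88 / 108110.1 × 3600 = -3.692″.

Δλ = -3.69″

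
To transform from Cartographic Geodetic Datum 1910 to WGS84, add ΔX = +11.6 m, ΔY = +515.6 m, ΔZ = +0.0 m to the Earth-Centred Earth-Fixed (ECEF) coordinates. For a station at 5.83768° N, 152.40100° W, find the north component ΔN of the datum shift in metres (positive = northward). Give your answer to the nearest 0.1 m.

ΔN = 25.3 m

At φ = 5.83768°, λ = -152.40100°: sin φ = 0.101711, cos φ = 0.994814, sin λ = -0.463281, cos λ = -0.886212.
ΔN = −sin φ cos λ·ΔX − sin φ sin λ·ΔY + cos φ·ΔZ = −(0.101711)(-0.886212)(11.6) − (0.101711)(-0.463281)(515.6) + (0.994814)(0.0) = 25.34 m.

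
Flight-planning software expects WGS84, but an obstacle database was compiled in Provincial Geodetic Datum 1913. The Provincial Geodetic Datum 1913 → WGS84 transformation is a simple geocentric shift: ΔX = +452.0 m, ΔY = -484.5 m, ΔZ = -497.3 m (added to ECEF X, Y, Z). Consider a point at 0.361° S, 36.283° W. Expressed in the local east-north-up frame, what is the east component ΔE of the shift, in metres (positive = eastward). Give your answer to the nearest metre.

ΔE = -123 m

The local east axis at (φ, λ) is (−sin λ, cos λ, 0), so ΔE = −sin(-36.283°)·452.0 + cos(-36.283°)·(-484.5) = -123.08 m.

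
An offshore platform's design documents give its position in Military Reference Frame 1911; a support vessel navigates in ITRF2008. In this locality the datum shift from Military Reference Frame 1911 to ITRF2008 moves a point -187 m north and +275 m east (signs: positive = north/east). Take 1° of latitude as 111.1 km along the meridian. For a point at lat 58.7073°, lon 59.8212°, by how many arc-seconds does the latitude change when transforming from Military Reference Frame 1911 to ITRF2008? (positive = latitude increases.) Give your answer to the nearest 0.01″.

Δφ = -6.06″

1° of latitude = 111.1 km, so Δφ = -187.0 / 111100 = -0.0016832° = -6.059″.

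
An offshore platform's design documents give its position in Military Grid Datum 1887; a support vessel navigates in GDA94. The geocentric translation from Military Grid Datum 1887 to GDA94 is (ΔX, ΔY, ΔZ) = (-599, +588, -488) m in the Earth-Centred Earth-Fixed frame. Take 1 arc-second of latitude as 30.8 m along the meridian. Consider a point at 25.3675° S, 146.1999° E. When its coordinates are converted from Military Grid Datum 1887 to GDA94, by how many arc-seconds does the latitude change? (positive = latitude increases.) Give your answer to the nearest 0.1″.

Δφ = -2.8″

sin φ = -0.428423, cos φ = 0.903578, sin λ = 0.556297, cos λ = -0.830983.
North component: ΔN = −sin φ cos λ·ΔX − sin φ sin λ·ΔY + cos φ·ΔZ = −(-0.428423)(-0.830983)(-599) − (-0.428423)(0.556297)(588) + (0.903578)(-488) = -87.56 m.
1° of latitude spans 3600 × 30.80 = 110880 m, so Δφ = -87.56 / 110880 × 3600 = -2.843″.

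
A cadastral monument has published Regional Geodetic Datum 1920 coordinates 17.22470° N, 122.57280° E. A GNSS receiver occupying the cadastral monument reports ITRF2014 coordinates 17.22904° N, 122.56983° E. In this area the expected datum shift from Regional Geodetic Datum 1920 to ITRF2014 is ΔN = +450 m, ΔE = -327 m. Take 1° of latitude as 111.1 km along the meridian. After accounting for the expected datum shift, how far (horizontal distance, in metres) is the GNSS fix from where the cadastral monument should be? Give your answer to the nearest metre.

Observed coordinate differences: Δφ = +0.00434°, Δλ = -0.00297°.
Converting to metres (1° lat = 111100 m, cos φ = 0.955151): observed ΔN = 482.2 m, observed ΔE = -315.2 m.
Subtracting the expected shift leaves a residual of 482.2 − (450) = 32.2 m north and -315.2 − (-327) = 11.8 m east.
Residual distance = √(32.2² + 11.8²) = 34.3 m.

34 m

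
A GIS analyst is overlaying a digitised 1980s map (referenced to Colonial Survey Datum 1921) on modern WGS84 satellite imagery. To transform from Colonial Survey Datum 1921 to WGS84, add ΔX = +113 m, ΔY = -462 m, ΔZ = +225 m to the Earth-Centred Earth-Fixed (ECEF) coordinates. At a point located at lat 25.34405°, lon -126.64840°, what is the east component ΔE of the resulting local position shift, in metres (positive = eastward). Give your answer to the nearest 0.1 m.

The local east axis at (φ, λ) is (−sin λ, cos λ, 0), so ΔE = −sin(-126.64840°)·113 + cos(-126.64840°)·(-462) = 366.43 m.

ΔE = 366.4 m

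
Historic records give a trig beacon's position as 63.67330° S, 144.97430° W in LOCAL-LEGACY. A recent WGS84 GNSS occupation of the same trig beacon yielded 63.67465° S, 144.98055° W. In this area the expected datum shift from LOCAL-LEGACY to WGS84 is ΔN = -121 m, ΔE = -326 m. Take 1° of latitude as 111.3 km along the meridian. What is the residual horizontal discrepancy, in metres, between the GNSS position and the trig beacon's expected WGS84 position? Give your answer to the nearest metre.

34 m

Observed coordinate differences: Δφ = -0.00135°, Δλ = -0.00625°.
Converting to metres (1° lat = 111300 m, cos φ = 0.443489): observed ΔN = -150.3 m, observed ΔE = -308.5 m.
Subtracting the expected shift leaves a residual of -150.3 − (-121) = -29.3 m north and -308.5 − (-326) = 17.5 m east.
Residual distance = √((-29.3)² + 17.5²) = 34.1 m.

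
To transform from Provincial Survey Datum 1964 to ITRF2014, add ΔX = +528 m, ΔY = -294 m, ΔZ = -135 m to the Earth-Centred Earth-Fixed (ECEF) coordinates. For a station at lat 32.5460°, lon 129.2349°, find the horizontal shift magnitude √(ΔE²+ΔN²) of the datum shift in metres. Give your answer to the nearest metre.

292 m

The local east axis at (φ, λ) is (−sin λ, cos λ, 0), so ΔE = −sin(129.2349°)·528 + cos(129.2349°)·(-294) = -223.01 m.
The local north axis is (−sin φ cos λ, −sin φ sin λ, cos φ), giving ΔN = 179.663 + 122.508 − 113.800 = 188.37 m.
Horizontal magnitude = √(ΔE² + ΔN²) = √((-223.01)² + 188.37²) = 291.92 m.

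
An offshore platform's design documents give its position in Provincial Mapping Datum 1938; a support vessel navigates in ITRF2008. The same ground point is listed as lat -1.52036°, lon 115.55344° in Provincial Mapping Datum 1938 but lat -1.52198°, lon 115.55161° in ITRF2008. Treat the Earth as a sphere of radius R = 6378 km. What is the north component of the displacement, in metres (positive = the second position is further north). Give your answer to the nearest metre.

ΔN = -180 m

Δφ = -1.52198° − -1.52036° = -0.00162°; Δλ = 115.55161° − 115.55344° = -0.00183°.
1° along a meridian = πR/180 = 111317 m.
ΔN = Δφ × 111317 = -180.3 m; ΔE = Δλ × 111317 × cos(-1.52036°) = -0.00183 × 111317 × 0.999648 = -203.6 m.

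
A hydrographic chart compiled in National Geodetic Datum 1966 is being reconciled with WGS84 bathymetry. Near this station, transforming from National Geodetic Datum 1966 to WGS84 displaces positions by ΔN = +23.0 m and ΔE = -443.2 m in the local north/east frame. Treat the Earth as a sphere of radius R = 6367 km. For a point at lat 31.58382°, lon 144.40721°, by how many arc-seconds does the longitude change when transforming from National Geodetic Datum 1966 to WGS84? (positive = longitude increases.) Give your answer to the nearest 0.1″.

At latitude 31.58382°, cos φ = 0.851875.
One radian of longitude at latitude φ spans R cos φ, so Δλ = ΔE / (R cos φ) = -443.2 / (6367000 × 0.851875) = -8.1713e-05 rad = -16.854″.

Δλ = -16.9″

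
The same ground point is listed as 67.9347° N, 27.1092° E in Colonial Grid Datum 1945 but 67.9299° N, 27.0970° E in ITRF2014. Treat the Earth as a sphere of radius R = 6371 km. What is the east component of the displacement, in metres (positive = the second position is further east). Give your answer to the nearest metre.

ΔE = -510 m

Δφ = 67.9299° − 67.9347° = -0.0048°; Δλ = 27.0970° − 27.1092° = -0.0122°.
1° along a meridian = πR/180 = 111195 m.
ΔN = Δφ × 111195 = -533.7 m; ΔE = Δλ × 111195 × cos(67.9347°) = -0.0122 × 111195 × 0.375663 = -509.6 m.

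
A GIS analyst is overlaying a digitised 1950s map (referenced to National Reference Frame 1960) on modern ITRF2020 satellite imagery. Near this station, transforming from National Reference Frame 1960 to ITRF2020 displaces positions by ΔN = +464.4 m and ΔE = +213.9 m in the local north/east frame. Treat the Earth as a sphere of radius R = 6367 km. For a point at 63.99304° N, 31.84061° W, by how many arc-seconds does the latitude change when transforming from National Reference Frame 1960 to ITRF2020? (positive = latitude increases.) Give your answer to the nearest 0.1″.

On a sphere of radius R, 1 rad of latitude = R, so Δφ = ΔN / R = 464.4 / 6367000 = 7.2939e-05 rad = 15.045″.

Δφ = 15.0″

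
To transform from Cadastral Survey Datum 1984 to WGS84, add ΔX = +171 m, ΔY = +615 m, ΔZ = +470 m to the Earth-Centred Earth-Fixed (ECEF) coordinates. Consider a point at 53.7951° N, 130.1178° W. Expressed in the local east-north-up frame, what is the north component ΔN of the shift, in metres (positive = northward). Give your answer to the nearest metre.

At φ = 53.7951°, λ = -130.1178°: sin φ = 0.806910, cos φ = 0.590675, sin λ = -0.764721, cos λ = -0.644361.
ΔN = −sin φ cos λ·ΔX − sin φ sin λ·ΔY + cos φ·ΔZ = −(0.806910)(-0.644361)(171) − (0.806910)(-0.764721)(615) + (0.590675)(470) = 746.02 m.

ΔN = 746 m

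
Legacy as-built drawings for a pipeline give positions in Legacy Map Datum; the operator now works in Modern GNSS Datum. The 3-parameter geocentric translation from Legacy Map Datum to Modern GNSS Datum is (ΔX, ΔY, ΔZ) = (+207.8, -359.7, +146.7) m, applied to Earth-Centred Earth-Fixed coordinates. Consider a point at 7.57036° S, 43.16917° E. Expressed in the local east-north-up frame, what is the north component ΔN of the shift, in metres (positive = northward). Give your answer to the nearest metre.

The local north axis is (−sin φ cos λ, −sin φ sin λ, cos φ), giving ΔN = 19.967 − 32.421 + 145.421 = 132.97 m.

ΔN = 133 m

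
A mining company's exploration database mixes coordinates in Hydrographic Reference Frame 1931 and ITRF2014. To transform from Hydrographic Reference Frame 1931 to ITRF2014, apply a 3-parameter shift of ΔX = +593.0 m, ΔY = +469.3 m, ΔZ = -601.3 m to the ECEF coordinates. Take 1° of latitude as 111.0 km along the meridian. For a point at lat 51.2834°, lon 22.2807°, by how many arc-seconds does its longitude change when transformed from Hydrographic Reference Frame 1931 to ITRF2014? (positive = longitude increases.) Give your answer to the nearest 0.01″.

Δλ = 10.86″

sin φ = 0.780249, cos φ = 0.625469, sin λ = 0.379144, cos λ = 0.925337.
East component: ΔE = −sin λ·ΔX + cos λ·ΔY = −(0.379144)(593.0) + (0.925337)(469.3) = 209.43 m.
1° of latitude spans 111000 m; at latitude φ, 1° of longitude spans that × cos φ = 69427.0 m, so Δλ = 209.43 / 69427.0 × 3600 = 10.859″.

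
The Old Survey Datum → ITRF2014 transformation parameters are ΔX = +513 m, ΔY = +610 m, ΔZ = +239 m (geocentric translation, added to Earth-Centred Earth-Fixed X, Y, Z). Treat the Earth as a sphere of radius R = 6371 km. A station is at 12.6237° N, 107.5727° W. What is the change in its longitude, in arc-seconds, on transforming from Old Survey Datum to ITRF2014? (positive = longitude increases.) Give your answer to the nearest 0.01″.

sin φ = 0.218547, cos φ = 0.975826, sin λ = -0.953335, cos λ = -0.301916.
East component: ΔE = −sin λ·ΔX + cos λ·ΔY = −(-0.953335)(513) + (-0.301916)(610) = 304.89 m.
1° of latitude spans πR/180 = 111195 m; at latitude φ, 1° of longitude spans that × cos φ = 108506.9 m, so Δλ = 304.89 / 108506.9 × 3600 = 10.116″.

Δλ = 10.12″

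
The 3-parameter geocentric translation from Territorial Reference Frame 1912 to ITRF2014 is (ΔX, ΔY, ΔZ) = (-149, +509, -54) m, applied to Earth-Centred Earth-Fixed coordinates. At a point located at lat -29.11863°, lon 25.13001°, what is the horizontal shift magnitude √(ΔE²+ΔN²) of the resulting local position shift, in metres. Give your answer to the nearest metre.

524 m

The local east axis at (φ, λ) is (−sin λ, cos λ, 0), so ΔE = −sin(25.13001°)·(-149) + cos(25.13001°)·509 = 524.10 m.
The local north axis is (−sin φ cos λ, −sin φ sin λ, cos φ), giving ΔN = -65.643 + 105.187 − 47.175 = -7.63 m.
Horizontal magnitude = √(ΔE² + ΔN²) = √(524.10² + (-7.63)²) = 524.15 m.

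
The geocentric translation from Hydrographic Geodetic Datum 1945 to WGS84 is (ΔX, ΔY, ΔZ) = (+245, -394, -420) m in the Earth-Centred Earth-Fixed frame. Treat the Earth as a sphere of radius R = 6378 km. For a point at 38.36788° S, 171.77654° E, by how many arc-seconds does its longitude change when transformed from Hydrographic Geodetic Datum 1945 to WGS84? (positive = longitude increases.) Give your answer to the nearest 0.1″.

sin φ = -0.620708, cos φ = 0.784042, sin λ = 0.143034, cos λ = -0.989718.
East component: ΔE = −sin λ·ΔX + cos λ·ΔY = −(0.143034)(245) + (-0.989718)(-394) = 354.91 m.
1° of latitude spans πR/180 = 111317 m; at latitude φ, 1° of longitude spans that × cos φ = 87277.2 m, so Δλ = 354.91 / 87277.2 × 3600 = 14.639″.

Δλ = 14.6″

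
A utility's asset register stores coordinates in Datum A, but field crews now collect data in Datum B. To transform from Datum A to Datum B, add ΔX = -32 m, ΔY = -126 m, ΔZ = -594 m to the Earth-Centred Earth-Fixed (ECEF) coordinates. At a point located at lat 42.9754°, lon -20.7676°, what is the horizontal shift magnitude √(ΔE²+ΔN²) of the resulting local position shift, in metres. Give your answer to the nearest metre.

At φ = 42.9754°, λ = -20.7676°: sin φ = 0.681684, cos φ = 0.731646, sin λ = -0.354578, cos λ = 0.935026.
ΔE = −sin λ·ΔX + cos λ·ΔY = −(-0.354578)·(-32) + (0.935026)·(-126) = -129.16 m.
ΔN = −sin φ cos λ·ΔX − sin φ sin λ·ΔY + cos φ·ΔZ = −(0.681684)(0.935026)(-32) − (0.681684)(-0.354578)(-126) + (0.731646)(-594) = -444.66 m.
Horizontal magnitude = √(ΔE² + ΔN²) = √((-129.16)² + (-444.66)²) = 463.04 m.

463 m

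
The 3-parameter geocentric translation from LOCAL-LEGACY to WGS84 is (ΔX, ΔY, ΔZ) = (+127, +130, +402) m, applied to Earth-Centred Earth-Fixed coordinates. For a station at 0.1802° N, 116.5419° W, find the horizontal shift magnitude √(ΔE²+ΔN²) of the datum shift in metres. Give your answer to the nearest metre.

At φ = 0.1802°, λ = -116.5419°: sin φ = 0.003145, cos φ = 0.999995, sin λ = -0.894608, cos λ = -0.446852.
ΔE = −sin λ·ΔX + cos λ·ΔY = −(-0.894608)·(127) + (-0.446852)·(130) = 55.52 m.
ΔN = −sin φ cos λ·ΔX − sin φ sin λ·ΔY + cos φ·ΔZ = −(0.003145)(-0.446852)(127) − (0.003145)(-0.894608)(130) + (0.999995)(402) = 402.54 m.
Horizontal magnitude = √(ΔE² + ΔN²) = √(55.52² + 402.54²) = 406.35 m.

406 m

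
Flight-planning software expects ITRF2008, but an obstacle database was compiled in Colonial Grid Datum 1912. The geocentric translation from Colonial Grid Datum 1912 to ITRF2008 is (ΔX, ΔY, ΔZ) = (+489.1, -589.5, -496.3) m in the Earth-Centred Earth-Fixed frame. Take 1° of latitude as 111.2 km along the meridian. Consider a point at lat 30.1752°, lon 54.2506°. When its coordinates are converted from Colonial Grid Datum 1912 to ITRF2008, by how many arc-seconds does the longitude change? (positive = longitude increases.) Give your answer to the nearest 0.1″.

Δλ = -27.8″

sin φ = 0.502646, cos φ = 0.864492, sin λ = 0.811580, cos λ = 0.584241.
East component: ΔE = −sin λ·ΔX + cos λ·ΔY = −(0.811580)(489.1) + (0.584241)(-589.5) = -741.35 m.
1° of latitude spans 111200 m; at latitude φ, 1° of longitude spans that × cos φ = 96131.6 m, so Δλ = -741.35 / 96131.6 × 3600 = -27.763″.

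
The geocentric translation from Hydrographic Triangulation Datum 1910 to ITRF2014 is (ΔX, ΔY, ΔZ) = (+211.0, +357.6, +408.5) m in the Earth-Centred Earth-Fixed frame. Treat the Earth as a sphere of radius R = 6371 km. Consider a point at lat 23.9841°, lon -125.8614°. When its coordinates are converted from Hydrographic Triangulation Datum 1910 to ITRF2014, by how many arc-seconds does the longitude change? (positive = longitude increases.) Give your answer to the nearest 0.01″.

sin φ = 0.406483, cos φ = 0.913658, sin λ = -0.810436, cos λ = -0.585827.
East component: ΔE = −sin λ·ΔX + cos λ·ΔY = −(-0.810436)(211.0) + (-0.585827)(357.6) = -38.49 m.
1° of latitude spans πR/180 = 111195 m; at latitude φ, 1° of longitude spans that × cos φ = 101594.2 m, so Δλ = -38.49 / 101594.2 × 3600 = -1.364″.

Δλ = -1.36″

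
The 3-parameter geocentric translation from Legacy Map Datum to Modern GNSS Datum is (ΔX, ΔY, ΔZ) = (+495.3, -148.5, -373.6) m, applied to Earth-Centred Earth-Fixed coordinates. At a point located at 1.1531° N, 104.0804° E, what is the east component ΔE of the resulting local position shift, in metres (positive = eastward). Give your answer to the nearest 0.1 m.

ΔE = -444.3 m

The local east axis at (φ, λ) is (−sin λ, cos λ, 0), so ΔE = −sin(104.0804°)·495.3 + cos(104.0804°)·(-148.5) = -444.29 m.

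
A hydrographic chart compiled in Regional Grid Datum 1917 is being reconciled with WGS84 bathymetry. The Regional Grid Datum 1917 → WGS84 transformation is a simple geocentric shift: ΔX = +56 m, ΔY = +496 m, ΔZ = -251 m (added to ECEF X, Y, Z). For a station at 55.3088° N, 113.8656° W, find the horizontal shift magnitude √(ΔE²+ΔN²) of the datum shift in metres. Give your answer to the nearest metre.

The local east axis at (φ, λ) is (−sin λ, cos λ, 0), so ΔE = −sin(-113.8656°)·56 + cos(-113.8656°)·496 = -149.47 m.
The local north axis is (−sin φ cos λ, −sin φ sin λ, cos φ), giving ΔN = 18.629 + 372.956 − 142.857 = 248.73 m.
Horizontal magnitude = √(ΔE² + ΔN²) = √((-149.47)² + 248.73²) = 290.18 m.

290 m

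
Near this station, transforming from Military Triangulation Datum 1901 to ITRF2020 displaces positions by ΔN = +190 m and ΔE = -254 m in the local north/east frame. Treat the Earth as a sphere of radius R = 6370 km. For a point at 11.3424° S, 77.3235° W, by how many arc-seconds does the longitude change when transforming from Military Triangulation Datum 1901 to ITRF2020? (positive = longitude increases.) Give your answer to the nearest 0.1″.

At latitude -11.3424°, cos φ = 0.980469.
One radian of longitude at latitude φ spans R cos φ, so Δλ = ΔE / (R cos φ) = -254.0 / (6370000 × 0.980469) = -4.0669e-05 rad = -8.389″.

Δλ = -8.4″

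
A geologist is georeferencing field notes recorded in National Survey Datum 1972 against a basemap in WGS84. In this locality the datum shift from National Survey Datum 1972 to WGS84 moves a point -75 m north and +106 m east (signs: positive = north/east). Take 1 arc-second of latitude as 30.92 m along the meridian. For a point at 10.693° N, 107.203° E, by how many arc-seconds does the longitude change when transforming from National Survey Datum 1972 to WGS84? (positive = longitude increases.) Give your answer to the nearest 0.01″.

At latitude 10.693°, cos φ = 0.982635.
1″ of longitude at this latitude = 30.92 × cos φ = 30.3831 m, so Δλ = 106.0 / 30.3831 = 3.489″.

Δλ = 3.49″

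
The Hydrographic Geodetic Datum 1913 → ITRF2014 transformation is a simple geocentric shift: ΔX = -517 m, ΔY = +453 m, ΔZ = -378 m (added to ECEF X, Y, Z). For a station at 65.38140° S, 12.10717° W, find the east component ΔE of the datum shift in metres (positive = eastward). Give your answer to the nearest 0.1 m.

At φ = -65.38140°, λ = -12.10717°: sin φ = -0.909101, cos φ = 0.416576, sin λ = -0.209741, cos λ = 0.977757.
ΔE = −sin λ·ΔX + cos λ·ΔY = −(-0.209741)·(-517) + (0.977757)·(453) = 334.49 m.

ΔE = 334.5 m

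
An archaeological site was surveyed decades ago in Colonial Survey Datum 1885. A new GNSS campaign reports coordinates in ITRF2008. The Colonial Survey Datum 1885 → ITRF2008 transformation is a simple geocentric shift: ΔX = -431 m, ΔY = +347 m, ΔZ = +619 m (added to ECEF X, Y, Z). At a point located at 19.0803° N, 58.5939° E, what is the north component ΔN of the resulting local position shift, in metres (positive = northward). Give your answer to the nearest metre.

ΔN = 562 m

The local north axis is (−sin φ cos λ, −sin φ sin λ, cos φ), giving ΔN = 73.418 − 96.814 + 584.993 = 561.60 m.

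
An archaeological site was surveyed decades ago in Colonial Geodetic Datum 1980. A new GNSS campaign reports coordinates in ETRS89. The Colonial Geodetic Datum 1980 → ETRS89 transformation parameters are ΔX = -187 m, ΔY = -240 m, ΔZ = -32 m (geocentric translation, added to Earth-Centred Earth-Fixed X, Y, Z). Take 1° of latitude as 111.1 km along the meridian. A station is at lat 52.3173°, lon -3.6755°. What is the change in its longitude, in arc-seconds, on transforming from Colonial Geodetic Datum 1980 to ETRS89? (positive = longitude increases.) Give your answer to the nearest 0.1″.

Δλ = -13.3″

sin φ = 0.791408, cos φ = 0.611288, sin λ = -0.064106, cos λ = 0.997943.
East component: ΔE = −sin λ·ΔX + cos λ·ΔY = −(-0.064106)(-187) + (0.997943)(-240) = -251.49 m.
1° of latitude spans 111100 m; at latitude φ, 1° of longitude spans that × cos φ = 67914.1 m, so Δλ = -251.49 / 67914.1 × 3600 = -13.331″.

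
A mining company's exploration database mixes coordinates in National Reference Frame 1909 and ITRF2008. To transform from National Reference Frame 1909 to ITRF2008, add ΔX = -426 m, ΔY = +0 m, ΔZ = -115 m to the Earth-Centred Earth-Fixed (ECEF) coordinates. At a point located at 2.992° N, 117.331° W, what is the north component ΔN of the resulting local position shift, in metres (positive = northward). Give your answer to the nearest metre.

The local north axis is (−sin φ cos λ, −sin φ sin λ, cos φ), giving ΔN = -10.209 + 0.000 − 114.843 = -125.05 m.

ΔN = -125 m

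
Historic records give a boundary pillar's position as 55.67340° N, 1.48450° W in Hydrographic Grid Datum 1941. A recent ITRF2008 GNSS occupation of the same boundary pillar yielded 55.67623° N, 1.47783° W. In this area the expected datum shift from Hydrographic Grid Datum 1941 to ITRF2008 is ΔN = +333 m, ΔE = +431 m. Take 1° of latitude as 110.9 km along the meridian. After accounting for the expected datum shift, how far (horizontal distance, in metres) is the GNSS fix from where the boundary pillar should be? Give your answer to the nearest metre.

24 m

Observed coordinate differences: Δφ = +0.00283°, Δλ = +0.00667°.
Converting to metres (1° lat = 110900 m, cos φ = 0.563910): observed ΔN = 313.8 m, observed ΔE = 417.1 m.
Subtracting the expected shift leaves a residual of 313.8 − (333) = -19.2 m north and 417.1 − (431) = -13.9 m east.
Residual distance = √((-19.2)² + (-13.9)²) = 23.7 m.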